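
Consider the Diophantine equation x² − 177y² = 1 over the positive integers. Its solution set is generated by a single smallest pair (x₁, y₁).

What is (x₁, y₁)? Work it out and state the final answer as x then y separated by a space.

62423 4692

d=177: √d = [13; 3,3,2,8,2,3,3,26] (ℓ=8, even), read p_7/q_7
a_0=13:  p_0=13·1+0=13,  q_0=13·0+1=1
a_1=3:  p_1=3·13+1=40,  q_1=3·1+0=3
…
a_6=3:  p_6=3·5468+2581=18985,  q_6=3·411+194=1427
a_7=3:  p_7=3·18985+5468=62423,  q_7=3·1427+411=4692
fundamental: x₁=62423, y₁=4692  (since 3896630929 − 177·22014864 = 1)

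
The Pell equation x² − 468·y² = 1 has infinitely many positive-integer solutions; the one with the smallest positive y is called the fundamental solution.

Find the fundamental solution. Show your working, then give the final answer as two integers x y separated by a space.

√468 → a₀=21, period (1,1,1,2,1,1,1,42); ℓ=8 even so k=7
step 0: (21, 1)  from 21·(1,0) + (0,1)
…
step 2: (43, 2)  from 1·(22,1) + (21,1)
step 3: (65, 3)  from 1·(43,2) + (22,1)
…
step 6: (411, 19)  from 1·(238,11) + (173,8)
step 7: (649, 30)  from 1·(411,19) + (238,11)
→ (649, 30).  Check: 649²=421201, 468·30²=421200, difference 1.

649 30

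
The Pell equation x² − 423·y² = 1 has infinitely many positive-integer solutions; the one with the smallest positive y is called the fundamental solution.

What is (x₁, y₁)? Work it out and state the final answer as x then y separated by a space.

d=423: √d = [20; 1,1,3,4,3,1,1,40] (ℓ=8, even), read p_7/q_7
k=0  a_k=20  p_k/q_k = 20/1
…
k=5  a_k=3  p_k/q_k = 1995/97
k=6  a_k=1  p_k/q_k = 2612/127
k=7  a_k=1  p_k/q_k = 4607/224
(x₁, y₁) = (4607, 224);  4607² − 423·224² = 1 ✓

4607 224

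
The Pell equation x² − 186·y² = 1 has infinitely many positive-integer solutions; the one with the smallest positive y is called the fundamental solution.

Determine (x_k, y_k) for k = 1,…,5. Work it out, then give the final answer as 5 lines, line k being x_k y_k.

7501 550
112530001 8251100
1688175067501 123783001650
25326002250120001 1856992582502200
379940684068125187501 27858602598915002750

√186 = [13; 1,1,1,3,4,3,1,1,1,26, …], period ℓ=10 (even) → k=9
a_0=13:  p_0=13·1+0=13,  q_0=13·0+1=1
a_1=1:  p_1=1·13+1=14,  q_1=1·1+0=1
…
a_3=1:  p_3=1·27+14=41,  q_3=1·2+1=3
…
a_5=4:  p_5=4·150+41=641,  q_5=4·11+3=47
…
a_8=1:  p_8=1·2714+2073=4787,  q_8=1·199+152=351
a_9=1:  p_9=1·4787+2714=7501,  q_9=1·351+199=550
(x₁, y₁) = (7501, 550);  7501² − 186·550² = 1 ✓
k=2:  x_2 = 7501·7501+186·550·550 = 112530001,  y_2 = 7501·550+550·7501 = 8251100
k=3:  x_3 = 7501·112530001+186·550·8251100 = 1688175067501,  y_3 = 7501·8251100+550·112530001 = 123783001650
k=4:  x_4 = 7501·1688175067501+186·550·123783001650 = 25326002250120001,  y_4 = 7501·123783001650+550·1688175067501 = 1856992582502200
k=5:  x_5 = 7501·25326002250120001+186·550·1856992582502200 = 379940684068125187501,  y_5 = 7501·1856992582502200+550·25326002250120001 = 27858602598915002750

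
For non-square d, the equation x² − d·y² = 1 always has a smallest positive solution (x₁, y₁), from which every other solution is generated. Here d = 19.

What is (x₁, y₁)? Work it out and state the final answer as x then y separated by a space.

√19 → a₀=4, period (2,1,3,1,2,8); ℓ=6 even so k=5
i=0: a=4 ⇒ p=4, q=1
i=1: a=2 ⇒ p=9, q=2
i=2: a=1 ⇒ p=13, q=3
i=3: a=3 ⇒ p=48, q=11
i=4: a=1 ⇒ p=61, q=14
i=5: a=2 ⇒ p=170, q=39
(x₁, y₁) = (170, 39);  170² − 19·39² = 1 ✓

170 39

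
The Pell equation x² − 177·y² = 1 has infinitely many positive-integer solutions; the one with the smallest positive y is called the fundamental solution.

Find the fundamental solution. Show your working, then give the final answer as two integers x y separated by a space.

√177 → a₀=13, period (3,3,2,8,2,3,3,26); ℓ=8 even so k=7
k=0  a_k=13  p_k/q_k = 13/1
k=1  a_k=3  p_k/q_k = 40/3
…
k=4  a_k=8  p_k/q_k = 2581/194
…
k=6  a_k=3  p_k/q_k = 18985/1427
k=7  a_k=3  p_k/q_k = 62423/4692
fundamental: x₁=62423, y₁=4692  (since 3896630929 − 177·22014864 = 1)

62423 4692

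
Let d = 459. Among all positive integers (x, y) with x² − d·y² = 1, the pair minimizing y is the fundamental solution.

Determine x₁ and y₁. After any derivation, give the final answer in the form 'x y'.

499850 23331

[21; 2,2,1,4,21,4,1,2,2,42] for √459; ℓ=10 ⇒ convergent index 9
k=0  a_k=21  p_k/q_k = 21/1
…
k=2  a_k=2  p_k/q_k = 107/5
k=3  a_k=1  p_k/q_k = 150/7
k=4  a_k=4  p_k/q_k = 707/33
…
k=6  a_k=4  p_k/q_k = 60695/2833
k=7  a_k=1  p_k/q_k = 75692/3533
k=8  a_k=2  p_k/q_k = 212079/9899
k=9  a_k=2  p_k/q_k = 499850/23331
(x₁, y₁) = (499850, 23331);  499850² − 459·23331² = 1 ✓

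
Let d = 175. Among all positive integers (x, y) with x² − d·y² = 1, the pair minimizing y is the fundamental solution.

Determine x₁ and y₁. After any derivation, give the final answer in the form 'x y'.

2024 153

√175 = [13; 4,2,1,2,4,26, …], period ℓ=6 (even) → k=5
a_0=13:  p_0=13·1+0=13,  q_0=13·0+1=1
…
a_3=1:  p_3=1·119+53=172,  q_3=1·9+4=13
a_4=2:  p_4=2·172+119=463,  q_4=2·13+9=35
a_5=4:  p_5=4·463+172=2024,  q_5=4·35+13=153
→ (2024, 153).  Check: 2024²=4096576, 175·153²=4096575, difference 1.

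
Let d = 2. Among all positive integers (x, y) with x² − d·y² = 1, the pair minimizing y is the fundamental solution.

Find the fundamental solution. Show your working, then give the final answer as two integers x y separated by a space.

d=2: √d = [1; 2] (ℓ=1, odd), read p_1/q_1
a_0=1:  p_0=1·1+0=1,  q_0=1·0+1=1
a_1=2:  p_1=2·1+1=3,  q_1=2·1+0=2
→ (3, 2).  Check: 3²=9, 2·2²=8, difference 1.

3 2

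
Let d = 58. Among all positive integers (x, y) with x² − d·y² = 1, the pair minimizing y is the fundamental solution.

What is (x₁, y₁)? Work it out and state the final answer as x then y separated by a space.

[7; 1,1,1,1,1,1,14] for √58; ℓ=7 ⇒ convergent index 13
i=0: a=7 ⇒ p=7, q=1
…
i=3: a=1 ⇒ p=23, q=3
i=4: a=1 ⇒ p=38, q=5
…
i=10: a=1 ⇒ p=4539, q=596
i=11: a=1 ⇒ p=7532, q=989
i=12: a=1 ⇒ p=12071, q=1585
i=13: a=1 ⇒ p=19603, q=2574
→ (19603, 2574).  Check: 19603²=384277609, 58·2574²=384277608, difference 1.

19603 2574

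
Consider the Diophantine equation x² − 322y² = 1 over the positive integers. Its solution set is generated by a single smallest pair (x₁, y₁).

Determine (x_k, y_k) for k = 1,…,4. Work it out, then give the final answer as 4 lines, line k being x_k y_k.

[17; 1,16,1,34] for √322; ℓ=4 ⇒ convergent index 3
a_0=17:  p_0=17·1+0=17,  q_0=17·0+1=1
a_1=1:  p_1=1·17+1=18,  q_1=1·1+0=1
a_2=16:  p_2=16·18+17=305,  q_2=16·1+1=17
a_3=1:  p_3=1·305+18=323,  q_3=1·17+1=18
fundamental: x₁=323, y₁=18  (since 104329 − 322·324 = 1)
(x_2, y_2) = (323·323 + 322·18·18, 323·18 + 18·323) = (208657, 11628)
(x_3, y_3) = (323·208657 + 322·18·11628, 323·11628 + 18·208657) = (134792099, 7511670)
(x_4, y_4) = (323·134792099 + 322·18·7511670, 323·7511670 + 18·134792099) = (87075487297, 4852527192)

323 18
208657 11628
134792099 7511670
87075487297 4852527192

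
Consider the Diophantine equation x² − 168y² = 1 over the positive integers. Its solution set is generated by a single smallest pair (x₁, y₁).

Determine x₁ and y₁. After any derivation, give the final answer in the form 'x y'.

d=168: √d = [12; 1,24] (ℓ=2, even), read p_1/q_1
step 0: (12, 1)  from 12·(1,0) + (0,1)
step 1: (13, 1)  from 1·(12,1) + (1,0)
→ (13, 1).  Check: 13²=169, 168·1²=168, difference 1.

13 1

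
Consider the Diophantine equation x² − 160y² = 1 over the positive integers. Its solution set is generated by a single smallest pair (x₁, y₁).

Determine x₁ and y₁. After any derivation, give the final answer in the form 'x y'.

721 57

√160 = [12; 1,1,1,5,1,1,1,24, …], period ℓ=8 (even) → k=7
step 0: (12, 1)  from 12·(1,0) + (0,1)
step 1: (13, 1)  from 1·(12,1) + (1,0)
step 2: (25, 2)  from 1·(13,1) + (12,1)
…
step 6: (468, 37)  from 1·(253,20) + (215,17)
step 7: (721, 57)  from 1·(468,37) + (253,20)
fundamental: x₁=721, y₁=57  (since 519841 − 160·3249 = 1)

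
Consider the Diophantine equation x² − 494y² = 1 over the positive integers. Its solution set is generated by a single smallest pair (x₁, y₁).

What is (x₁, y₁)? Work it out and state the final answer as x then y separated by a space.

√494 = [22; 4,2,2,1,2,1,2,2,4,44, …], period ℓ=10 (even) → k=9
k=0  a_k=22  p_k/q_k = 22/1
k=1  a_k=4  p_k/q_k = 89/4
k=2  a_k=2  p_k/q_k = 200/9
k=3  a_k=2  p_k/q_k = 489/22
…
k=5  a_k=2  p_k/q_k = 1867/84
…
k=8  a_k=2  p_k/q_k = 16514/743
k=9  a_k=4  p_k/q_k = 73035/3286
→ (73035, 3286).  Check: 73035²=5334111225, 494·3286²=5334111224, difference 1.

73035 3286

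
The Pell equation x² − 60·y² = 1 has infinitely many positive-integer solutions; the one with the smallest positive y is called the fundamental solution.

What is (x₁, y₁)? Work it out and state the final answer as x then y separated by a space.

31 4

[7; 1,2,1,14] for √60; ℓ=4 ⇒ convergent index 3
k=0  a_k=7  p_k/q_k = 7/1
…
k=2  a_k=2  p_k/q_k = 23/3
k=3  a_k=1  p_k/q_k = 31/4
fundamental: x₁=31, y₁=4  (since 961 − 60·16 = 1)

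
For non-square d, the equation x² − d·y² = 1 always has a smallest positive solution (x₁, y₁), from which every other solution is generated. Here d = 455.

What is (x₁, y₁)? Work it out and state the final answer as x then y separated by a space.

64 3

[21; 3,42] for √455; ℓ=2 ⇒ convergent index 1
step 0: (21, 1)  from 21·(1,0) + (0,1)
step 1: (64, 3)  from 3·(21,1) + (1,0)
(x₁, y₁) = (64, 3);  64² − 455·3² = 1 ✓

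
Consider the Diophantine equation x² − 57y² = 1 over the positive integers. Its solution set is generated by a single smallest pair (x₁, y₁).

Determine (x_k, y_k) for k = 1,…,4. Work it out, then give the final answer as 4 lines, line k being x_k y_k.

151 20
45601 6040
13771351 1824060
4158902401 550860080

d=57: √d = [7; 1,1,4,1,1,14] (ℓ=6, even), read p_5/q_5
step 0: (7, 1)  from 7·(1,0) + (0,1)
…
step 2: (15, 2)  from 1·(8,1) + (7,1)
…
step 4: (83, 11)  from 1·(68,9) + (15,2)
step 5: (151, 20)  from 1·(83,11) + (68,9)
→ (151, 20).  Check: 151²=22801, 57·20²=22800, difference 1.
n=2: (151,20)∘(151,20) = (151·151+57·20·20, 151·20+20·151) = (45601,6040)
n=3: (45601,6040)∘(151,20) = (151·45601+57·20·6040, 151·6040+20·45601) = (13771351,1824060)
n=4: (13771351,1824060)∘(151,20) = (151·13771351+57·20·1824060, 151·1824060+20·13771351) = (4158902401,550860080)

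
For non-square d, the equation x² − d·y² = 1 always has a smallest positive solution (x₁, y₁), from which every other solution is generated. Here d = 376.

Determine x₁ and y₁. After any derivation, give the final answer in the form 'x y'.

[19; 2,1,1,3,1,…,1,2,38] for √376; ℓ=16 ⇒ convergent index 15
k=0  a_k=19  p_k/q_k = 19/1
…
k=4  a_k=3  p_k/q_k = 349/18
…
k=7  a_k=2  p_k/q_k = 2928/151
k=8  a_k=4  p_k/q_k = 12953/668
k=9  a_k=2  p_k/q_k = 28834/1487
k=10  a_k=2  p_k/q_k = 70621/3642
k=11  a_k=1  p_k/q_k = 99455/5129
k=12  a_k=3  p_k/q_k = 368986/19029
…
k=14  a_k=1  p_k/q_k = 837427/43187
k=15  a_k=2  p_k/q_k = 2143295/110532
(x₁, y₁) = (2143295, 110532);  2143295² − 376·110532² = 1 ✓

2143295 110532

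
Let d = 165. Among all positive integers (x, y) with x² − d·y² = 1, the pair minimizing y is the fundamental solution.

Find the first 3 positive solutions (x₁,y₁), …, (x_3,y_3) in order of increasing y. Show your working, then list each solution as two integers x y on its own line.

1079 84
2328481 181272
5024860919 391184892

d=165: √d = [12; 1,5,2,5,1,24] (ℓ=6, even), read p_5/q_5
step 0: (12, 1)  from 12·(1,0) + (0,1)
step 1: (13, 1)  from 1·(12,1) + (1,0)
…
step 3: (167, 13)  from 2·(77,6) + (13,1)
step 4: (912, 71)  from 5·(167,13) + (77,6)
step 5: (1079, 84)  from 1·(912,71) + (167,13)
→ (1079, 84).  Check: 1079²=1164241, 165·84²=1164240, difference 1.
(x_2, y_2) = (1079·1079 + 165·84·84, 1079·84 + 84·1079) = (2328481, 181272)
(x_3, y_3) = (1079·2328481 + 165·84·181272, 1079·181272 + 84·2328481) = (5024860919, 391184892)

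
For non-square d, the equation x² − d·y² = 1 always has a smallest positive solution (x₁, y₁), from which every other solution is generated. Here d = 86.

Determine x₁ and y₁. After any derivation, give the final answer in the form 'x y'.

√86 → a₀=9, period (3,1,1,1,8,1,1,1,3,18); ℓ=10 even so k=9
i=0: a=9 ⇒ p=9, q=1
i=1: a=3 ⇒ p=28, q=3
i=2: a=1 ⇒ p=37, q=4
i=3: a=1 ⇒ p=65, q=7
i=4: a=1 ⇒ p=102, q=11
…
i=6: a=1 ⇒ p=983, q=106
i=7: a=1 ⇒ p=1864, q=201
i=8: a=1 ⇒ p=2847, q=307
i=9: a=3 ⇒ p=10405, q=1122
→ (10405, 1122).  Check: 10405²=108264025, 86·1122²=108264024, difference 1.

10405 1122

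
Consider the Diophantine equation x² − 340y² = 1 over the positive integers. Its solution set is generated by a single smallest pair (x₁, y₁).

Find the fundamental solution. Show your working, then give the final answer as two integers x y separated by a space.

[18; 2,3,1,1,1,…,3,2,36] for √340; ℓ=14 ⇒ convergent index 13
i=0: a=18 ⇒ p=18, q=1
…
i=2: a=3 ⇒ p=129, q=7
…
i=4: a=1 ⇒ p=295, q=16
i=5: a=1 ⇒ p=461, q=25
i=6: a=1 ⇒ p=756, q=41
…
i=8: a=1 ⇒ p=7265, q=394
…
i=12: a=3 ⇒ p=125478, q=6805
i=13: a=2 ⇒ p=285769, q=15498
(x₁, y₁) = (285769, 15498);  285769² − 340·15498² = 1 ✓

285769 15498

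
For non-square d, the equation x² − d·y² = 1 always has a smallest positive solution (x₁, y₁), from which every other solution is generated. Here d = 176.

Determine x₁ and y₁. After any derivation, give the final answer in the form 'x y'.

199 15

[13; 3,1,3,26] for √176; ℓ=4 ⇒ convergent index 3
a_0=13:  p_0=13·1+0=13,  q_0=13·0+1=1
…
a_2=1:  p_2=1·40+13=53,  q_2=1·3+1=4
a_3=3:  p_3=3·53+40=199,  q_3=3·4+3=15
(x₁, y₁) = (199, 15);  199² − 176·15² = 1 ✓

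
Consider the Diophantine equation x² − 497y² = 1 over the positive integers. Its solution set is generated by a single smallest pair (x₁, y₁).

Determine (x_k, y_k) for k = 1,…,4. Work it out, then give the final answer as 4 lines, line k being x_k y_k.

1201887 53912
2889064721537 129592263888
6944658661946678751 311510514535059400
16693389930459326703284737 748800875565868281911712

[22; 3,2,2,5,6,5,2,2,3,44] for √497; ℓ=10 ⇒ convergent index 9
a_0=22:  p_0=22·1+0=22,  q_0=22·0+1=1
a_1=3:  p_1=3·22+1=67,  q_1=3·1+0=3
a_2=2:  p_2=2·67+22=156,  q_2=2·3+1=7
a_3=2:  p_3=2·156+67=379,  q_3=2·7+3=17
a_4=5:  p_4=5·379+156=2051,  q_4=5·17+7=92
…
a_6=5:  p_6=5·12685+2051=65476,  q_6=5·569+92=2937
…
a_8=2:  p_8=2·143637+65476=352750,  q_8=2·6443+2937=15823
a_9=3:  p_9=3·352750+143637=1201887,  q_9=3·15823+6443=53912
→ (1201887, 53912).  Check: 1201887²=1444532360769, 497·53912²=1444532360768, difference 1.
(1201887+53912√497)^2 = 2889064721537 + 129592263888√497
(1201887+53912√497)^3 = 6944658661946678751 + 311510514535059400√497
(1201887+53912√497)^4 = 16693389930459326703284737 + 748800875565868281911712√497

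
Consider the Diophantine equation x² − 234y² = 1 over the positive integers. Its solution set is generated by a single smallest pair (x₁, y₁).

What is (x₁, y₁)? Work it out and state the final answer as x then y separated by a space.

√234 = [15; 3,2,1,2,1,2,3,30, …], period ℓ=8 (even) → k=7
k=0  a_k=15  p_k/q_k = 15/1
…
k=6  a_k=2  p_k/q_k = 1545/101
k=7  a_k=3  p_k/q_k = 5201/340
fundamental: x₁=5201, y₁=340  (since 27050401 − 234·115600 = 1)

5201 340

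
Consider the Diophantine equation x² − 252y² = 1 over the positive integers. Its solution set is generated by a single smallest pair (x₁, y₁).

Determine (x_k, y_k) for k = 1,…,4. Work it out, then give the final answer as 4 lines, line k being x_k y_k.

127 8
32257 2032
8193151 516120
2081028097 131092448

√252 = [15; 1,6,1,30, …], period ℓ=4 (even) → k=3
step 0: (15, 1)  from 15·(1,0) + (0,1)
…
step 2: (111, 7)  from 6·(16,1) + (15,1)
step 3: (127, 8)  from 1·(111,7) + (16,1)
→ (127, 8).  Check: 127²=16129, 252·8²=16128, difference 1.
(127+8√252)^2 = 32257 + 2032√252
(127+8√252)^3 = 8193151 + 516120√252
(127+8√252)^4 = 2081028097 + 131092448√252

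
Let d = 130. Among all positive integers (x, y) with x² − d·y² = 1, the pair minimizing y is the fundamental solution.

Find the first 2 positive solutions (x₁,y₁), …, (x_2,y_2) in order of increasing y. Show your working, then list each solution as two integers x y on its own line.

6499 570
84474001 7408860

√130 = [11; 2,2,22, …], period ℓ=3 (odd) → k=5
i=0: a=11 ⇒ p=11, q=1
…
i=4: a=2 ⇒ p=2611, q=229
i=5: a=2 ⇒ p=6499, q=570
→ (6499, 570).  Check: 6499²=42237001, 130·570²=42237000, difference 1.
n=2: (6499,570)∘(6499,570) = (6499·6499+130·570·570, 6499·570+570·6499) = (84474001,7408860)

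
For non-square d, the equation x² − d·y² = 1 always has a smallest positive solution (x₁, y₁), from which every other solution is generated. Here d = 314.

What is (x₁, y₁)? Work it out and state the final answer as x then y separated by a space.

[17; 1,2,1,1,2,1,34] for √314; ℓ=7 ⇒ convergent index 13
step 0: (17, 1)  from 17·(1,0) + (0,1)
step 1: (18, 1)  from 1·(17,1) + (1,0)
…
step 3: (71, 4)  from 1·(53,3) + (18,1)
step 4: (124, 7)  from 1·(71,4) + (53,3)
step 5: (319, 18)  from 2·(124,7) + (71,4)
…
step 7: (15381, 868)  from 34·(443,25) + (319,18)
step 8: (15824, 893)  from 1·(15381,868) + (443,25)
…
step 12: (282617, 15949)  from 2·(109882,6201) + (62853,3547)
step 13: (392499, 22150)  from 1·(282617,15949) + (109882,6201)
(x₁, y₁) = (392499, 22150);  392499² − 314·22150² = 1 ✓

392499 22150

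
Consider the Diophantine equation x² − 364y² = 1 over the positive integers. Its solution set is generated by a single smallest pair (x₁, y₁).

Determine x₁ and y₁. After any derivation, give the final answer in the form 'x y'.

4954951 259710

√364 → a₀=19, period (12,1,2,3,1,8,1,3,2,1,12,38); ℓ=12 even so k=11
step 0: (19, 1)  from 19·(1,0) + (0,1)
step 1: (229, 12)  from 12·(19,1) + (1,0)
…
step 3: (725, 38)  from 2·(248,13) + (229,12)
…
step 10: (390371, 20461)  from 1·(270499,14178) + (119872,6283)
step 11: (4954951, 259710)  from 12·(390371,20461) + (270499,14178)
(x₁, y₁) = (4954951, 259710);  4954951² − 364·259710² = 1 ✓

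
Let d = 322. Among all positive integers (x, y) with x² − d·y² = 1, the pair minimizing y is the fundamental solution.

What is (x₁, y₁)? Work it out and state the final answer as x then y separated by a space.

√322 → a₀=17, period (1,16,1,34); ℓ=4 even so k=3
a_0=17:  p_0=17·1+0=17,  q_0=17·0+1=1
…
a_2=16:  p_2=16·18+17=305,  q_2=16·1+1=17
a_3=1:  p_3=1·305+18=323,  q_3=1·17+1=18
(x₁, y₁) = (323, 18);  323² − 322·18² = 1 ✓

323 18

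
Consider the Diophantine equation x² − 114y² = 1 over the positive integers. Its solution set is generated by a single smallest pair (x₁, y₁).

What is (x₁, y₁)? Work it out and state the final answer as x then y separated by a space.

√114 = [10; 1,2,10,2,1,20, …], period ℓ=6 (even) → k=5
k=0  a_k=10  p_k/q_k = 10/1
k=1  a_k=1  p_k/q_k = 11/1
…
k=3  a_k=10  p_k/q_k = 331/31
k=4  a_k=2  p_k/q_k = 694/65
k=5  a_k=1  p_k/q_k = 1025/96
fundamental: x₁=1025, y₁=96  (since 1050625 − 114·9216 = 1)

1025 96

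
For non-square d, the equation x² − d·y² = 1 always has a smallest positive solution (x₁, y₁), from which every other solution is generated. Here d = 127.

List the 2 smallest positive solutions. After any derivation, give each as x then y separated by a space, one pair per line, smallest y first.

[11; 3,1,2,2,7,11,7,2,2,1,3,22] for √127; ℓ=12 ⇒ convergent index 11
k=0  a_k=11  p_k/q_k = 11/1
k=1  a_k=3  p_k/q_k = 34/3
k=2  a_k=1  p_k/q_k = 45/4
k=3  a_k=2  p_k/q_k = 124/11
…
k=6  a_k=11  p_k/q_k = 24218/2149
…
k=8  a_k=2  p_k/q_k = 367620/32621
…
k=10  a_k=1  p_k/q_k = 1274561/113099
k=11  a_k=3  p_k/q_k = 4730624/419775
fundamental: x₁=4730624, y₁=419775  (since 22378803429376 − 127·176211050625 = 1)
k=2:  x_2 = 4730624·4730624+127·419775·419775 = 44757606858751,  y_2 = 4730624·419775+419775·4730624 = 3971595379200

4730624 419775
44757606858751 3971595379200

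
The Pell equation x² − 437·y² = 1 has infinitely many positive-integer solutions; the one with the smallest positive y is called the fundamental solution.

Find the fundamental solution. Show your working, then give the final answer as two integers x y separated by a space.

4599 220

d=437: √d = [20; 1,9,2,9,1,40] (ℓ=6, even), read p_5/q_5
step 0: (20, 1)  from 20·(1,0) + (0,1)
…
step 2: (209, 10)  from 9·(21,1) + (20,1)
…
step 4: (4160, 199)  from 9·(439,21) + (209,10)
step 5: (4599, 220)  from 1·(4160,199) + (439,21)
→ (4599, 220).  Check: 4599²=21150801, 437·220²=21150800, difference 1.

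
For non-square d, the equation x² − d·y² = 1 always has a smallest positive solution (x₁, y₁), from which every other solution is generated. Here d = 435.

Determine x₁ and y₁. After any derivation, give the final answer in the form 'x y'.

[20; 1,5,1,40] for √435; ℓ=4 ⇒ convergent index 3
k=0  a_k=20  p_k/q_k = 20/1
k=1  a_k=1  p_k/q_k = 21/1
k=2  a_k=5  p_k/q_k = 125/6
k=3  a_k=1  p_k/q_k = 146/7
fundamental: x₁=146, y₁=7  (since 21316 − 435·49 = 1)

146 7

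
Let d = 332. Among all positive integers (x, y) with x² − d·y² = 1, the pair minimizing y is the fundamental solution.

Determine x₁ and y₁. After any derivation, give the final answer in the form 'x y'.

13447 738

d=332: √d = [18; 4,1,1,8,1,1,4,36] (ℓ=8, even), read p_7/q_7
a_0=18:  p_0=18·1+0=18,  q_0=18·0+1=1
…
a_6=1:  p_6=1·1567+1403=2970,  q_6=1·86+77=163
a_7=4:  p_7=4·2970+1567=13447,  q_7=4·163+86=738
→ (13447, 738).  Check: 13447²=180821809, 332·738²=180821808, difference 1.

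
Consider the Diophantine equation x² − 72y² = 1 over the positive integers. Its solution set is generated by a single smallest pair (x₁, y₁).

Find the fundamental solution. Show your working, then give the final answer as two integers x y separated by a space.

17 2

[8; 2,16] for √72; ℓ=2 ⇒ convergent index 1
i=0: a=8 ⇒ p=8, q=1
i=1: a=2 ⇒ p=17, q=2
(x₁, y₁) = (17, 2);  17² − 72·2² = 1 ✓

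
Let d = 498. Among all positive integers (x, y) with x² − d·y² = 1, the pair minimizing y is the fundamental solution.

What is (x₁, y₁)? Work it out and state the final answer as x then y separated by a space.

179777 8056

d=498: √d = [22; 3,6,22,6,3,44] (ℓ=6, even), read p_5/q_5
step 0: (22, 1)  from 22·(1,0) + (0,1)
…
step 2: (424, 19)  from 6·(67,3) + (22,1)
step 3: (9395, 421)  from 22·(424,19) + (67,3)
step 4: (56794, 2545)  from 6·(9395,421) + (424,19)
step 5: (179777, 8056)  from 3·(56794,2545) + (9395,421)
fundamental: x₁=179777, y₁=8056  (since 32319769729 − 498·64899136 = 1)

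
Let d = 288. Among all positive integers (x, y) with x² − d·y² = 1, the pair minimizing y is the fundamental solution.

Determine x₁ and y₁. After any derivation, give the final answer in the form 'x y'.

17 1

[16; 1,32] for √288; ℓ=2 ⇒ convergent index 1
i=0: a=16 ⇒ p=16, q=1
i=1: a=1 ⇒ p=17, q=1
→ (17, 1).  Check: 17²=289, 288·1²=288, difference 1.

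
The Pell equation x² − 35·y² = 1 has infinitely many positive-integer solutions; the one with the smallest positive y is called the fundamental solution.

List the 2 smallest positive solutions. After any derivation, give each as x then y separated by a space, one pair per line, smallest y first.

d=35: √d = [5; 1,10] (ℓ=2, even), read p_1/q_1
i=0: a=5 ⇒ p=5, q=1
i=1: a=1 ⇒ p=6, q=1
→ (6, 1).  Check: 6²=36, 35·1²=35, difference 1.
n=2: (6,1)∘(6,1) = (6·6+35·1·1, 6·1+1·6) = (71,12)

6 1
71 12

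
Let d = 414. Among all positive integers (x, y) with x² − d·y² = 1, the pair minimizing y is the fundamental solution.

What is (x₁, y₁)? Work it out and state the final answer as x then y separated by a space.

24335 1196

√414 = [20; 2,1,7,2,7,1,2,40, …], period ℓ=8 (even) → k=7
step 0: (20, 1)  from 20·(1,0) + (0,1)
…
step 3: (468, 23)  from 7·(61,3) + (41,2)
…
step 5: (7447, 366)  from 7·(997,49) + (468,23)
step 6: (8444, 415)  from 1·(7447,366) + (997,49)
step 7: (24335, 1196)  from 2·(8444,415) + (7447,366)
→ (24335, 1196).  Check: 24335²=592192225, 414·1196²=592192224, difference 1.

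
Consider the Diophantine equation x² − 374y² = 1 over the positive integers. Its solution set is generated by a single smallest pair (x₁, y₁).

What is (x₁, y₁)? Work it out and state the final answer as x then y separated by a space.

d=374: √d = [19; 2,1,18,1,2,38] (ℓ=6, even), read p_5/q_5
k=0  a_k=19  p_k/q_k = 19/1
…
k=4  a_k=1  p_k/q_k = 1141/59
k=5  a_k=2  p_k/q_k = 3365/174
→ (3365, 174).  Check: 3365²=11323225, 374·174²=11323224, difference 1.

3365 174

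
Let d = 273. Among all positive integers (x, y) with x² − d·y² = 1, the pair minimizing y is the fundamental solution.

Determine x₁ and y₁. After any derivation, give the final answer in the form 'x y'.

[16; 1,1,10,1,1,32] for √273; ℓ=6 ⇒ convergent index 5
a_0=16:  p_0=16·1+0=16,  q_0=16·0+1=1
…
a_2=1:  p_2=1·17+16=33,  q_2=1·1+1=2
…
a_4=1:  p_4=1·347+33=380,  q_4=1·21+2=23
a_5=1:  p_5=1·380+347=727,  q_5=1·23+21=44
fundamental: x₁=727, y₁=44  (since 528529 − 273·1936 = 1)

727 44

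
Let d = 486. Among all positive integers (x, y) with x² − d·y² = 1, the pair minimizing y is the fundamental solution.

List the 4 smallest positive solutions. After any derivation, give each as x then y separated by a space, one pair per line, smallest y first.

√486 = [22; 22,44, …], period ℓ=2 (even) → k=1
k=0  a_k=22  p_k/q_k = 22/1
k=1  a_k=22  p_k/q_k = 485/22
fundamental: x₁=485, y₁=22  (since 235225 − 486·484 = 1)
k=2:  x_2 = 485·485+486·22·22 = 470449,  y_2 = 485·22+22·485 = 21340
k=3:  x_3 = 485·470449+486·22·21340 = 456335045,  y_3 = 485·21340+22·470449 = 20699778
k=4:  x_4 = 485·456335045+486·22·20699778 = 442644523201,  y_4 = 485·20699778+22·456335045 = 20078763320

485 22
470449 21340
456335045 20699778
442644523201 20078763320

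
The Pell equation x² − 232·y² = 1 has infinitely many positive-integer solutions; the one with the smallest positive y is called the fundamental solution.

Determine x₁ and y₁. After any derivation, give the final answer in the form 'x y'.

19603 1287

√232 = [15; 4,3,7,3,4,30, …], period ℓ=6 (even) → k=5
i=0: a=15 ⇒ p=15, q=1
…
i=3: a=7 ⇒ p=1447, q=95
i=4: a=3 ⇒ p=4539, q=298
i=5: a=4 ⇒ p=19603, q=1287
→ (19603, 1287).  Check: 19603²=384277609, 232·1287²=384277608, difference 1.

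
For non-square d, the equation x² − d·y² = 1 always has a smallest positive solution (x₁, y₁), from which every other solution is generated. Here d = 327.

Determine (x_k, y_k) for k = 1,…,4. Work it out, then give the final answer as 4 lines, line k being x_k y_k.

d=327: √d = [18; 12,36] (ℓ=2, even), read p_1/q_1
a_0=18:  p_0=18·1+0=18,  q_0=18·0+1=1
a_1=12:  p_1=12·18+1=217,  q_1=12·1+0=12
→ (217, 12).  Check: 217²=47089, 327·12²=47088, difference 1.
n=2: (217,12)∘(217,12) = (217·217+327·12·12, 217·12+12·217) = (94177,5208)
n=3: (94177,5208)∘(217,12) = (217·94177+327·12·5208, 217·5208+12·94177) = (40872601,2260260)
n=4: (40872601,2260260)∘(217,12) = (217·40872601+327·12·2260260, 217·2260260+12·40872601) = (17738614657,980947632)

217 12
94177 5208
40872601 2260260
17738614657 980947632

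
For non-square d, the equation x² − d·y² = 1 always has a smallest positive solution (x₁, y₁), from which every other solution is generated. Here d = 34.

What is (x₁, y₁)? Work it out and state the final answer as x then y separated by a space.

√34 → a₀=5, period (1,4,1,10); ℓ=4 even so k=3
k=0  a_k=5  p_k/q_k = 5/1
k=1  a_k=1  p_k/q_k = 6/1
k=2  a_k=4  p_k/q_k = 29/5
k=3  a_k=1  p_k/q_k = 35/6
→ (35, 6).  Check: 35²=1225, 34·6²=1224, difference 1.

35 6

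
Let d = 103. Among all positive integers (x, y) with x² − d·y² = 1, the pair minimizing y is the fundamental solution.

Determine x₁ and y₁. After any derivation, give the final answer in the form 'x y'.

227528 22419

√103 = [10; 6,1,2,1,1,9,1,1,2,1,6,20, …], period ℓ=12 (even) → k=11
a_0=10:  p_0=10·1+0=10,  q_0=10·0+1=1
a_1=6:  p_1=6·10+1=61,  q_1=6·1+0=6
a_2=1:  p_2=1·61+10=71,  q_2=1·6+1=7
a_3=2:  p_3=2·71+61=203,  q_3=2·7+6=20
a_4=1:  p_4=1·203+71=274,  q_4=1·20+7=27
…
a_6=9:  p_6=9·477+274=4567,  q_6=9·47+27=450
…
a_9=2:  p_9=2·9611+5044=24266,  q_9=2·947+497=2391
a_10=1:  p_10=1·24266+9611=33877,  q_10=1·2391+947=3338
a_11=6:  p_11=6·33877+24266=227528,  q_11=6·3338+2391=22419
→ (227528, 22419).  Check: 227528²=51768990784, 103·22419²=51768990783, difference 1.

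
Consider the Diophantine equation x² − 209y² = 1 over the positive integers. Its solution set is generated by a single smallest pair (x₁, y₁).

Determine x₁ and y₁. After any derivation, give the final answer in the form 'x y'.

[14; 2,5,3,2,3,5,2,28] for √209; ℓ=8 ⇒ convergent index 7
i=0: a=14 ⇒ p=14, q=1
i=1: a=2 ⇒ p=29, q=2
…
i=4: a=2 ⇒ p=1171, q=81
…
i=6: a=5 ⇒ p=21266, q=1471
i=7: a=2 ⇒ p=46551, q=3220
fundamental: x₁=46551, y₁=3220  (since 2166995601 − 209·10368400 = 1)

46551 3220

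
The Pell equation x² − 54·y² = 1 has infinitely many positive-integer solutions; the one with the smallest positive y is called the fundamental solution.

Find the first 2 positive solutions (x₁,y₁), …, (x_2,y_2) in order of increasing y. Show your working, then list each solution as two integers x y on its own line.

485 66
470449 64020

√54 = [7; 2,1,6,1,2,14, …], period ℓ=6 (even) → k=5
k=0  a_k=7  p_k/q_k = 7/1
k=1  a_k=2  p_k/q_k = 15/2
k=2  a_k=1  p_k/q_k = 22/3
…
k=4  a_k=1  p_k/q_k = 169/23
k=5  a_k=2  p_k/q_k = 485/66
→ (485, 66).  Check: 485²=235225, 54·66²=235224, difference 1.
(485+66√54)^2 = 470449 + 64020√54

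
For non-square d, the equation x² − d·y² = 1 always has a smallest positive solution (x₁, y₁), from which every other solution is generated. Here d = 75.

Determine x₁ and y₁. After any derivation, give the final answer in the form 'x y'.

[8; 1,1,1,16] for √75; ℓ=4 ⇒ convergent index 3
i=0: a=8 ⇒ p=8, q=1
i=1: a=1 ⇒ p=9, q=1
i=2: a=1 ⇒ p=17, q=2
i=3: a=1 ⇒ p=26, q=3
fundamental: x₁=26, y₁=3  (since 676 − 75·9 = 1)

26 3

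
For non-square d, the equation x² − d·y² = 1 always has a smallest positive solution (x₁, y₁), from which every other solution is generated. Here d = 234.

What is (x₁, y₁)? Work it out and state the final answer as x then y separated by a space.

5201 340

√234 = [15; 3,2,1,2,1,2,3,30, …], period ℓ=8 (even) → k=7
step 0: (15, 1)  from 15·(1,0) + (0,1)
step 1: (46, 3)  from 3·(15,1) + (1,0)
…
step 6: (1545, 101)  from 2·(566,37) + (413,27)
step 7: (5201, 340)  from 3·(1545,101) + (566,37)
fundamental: x₁=5201, y₁=340  (since 27050401 − 234·115600 = 1)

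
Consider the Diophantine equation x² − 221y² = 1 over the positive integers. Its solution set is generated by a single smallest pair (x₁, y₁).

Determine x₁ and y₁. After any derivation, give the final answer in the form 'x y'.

√221 = [14; 1,6,2,6,1,28, …], period ℓ=6 (even) → k=5
k=0  a_k=14  p_k/q_k = 14/1
k=1  a_k=1  p_k/q_k = 15/1
k=2  a_k=6  p_k/q_k = 104/7
…
k=4  a_k=6  p_k/q_k = 1442/97
k=5  a_k=1  p_k/q_k = 1665/112
fundamental: x₁=1665, y₁=112  (since 2772225 − 221·12544 = 1)

1665 112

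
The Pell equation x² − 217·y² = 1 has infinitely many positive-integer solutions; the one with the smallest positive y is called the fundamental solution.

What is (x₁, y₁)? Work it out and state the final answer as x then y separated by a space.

[14; 1,2,1,2,1,…,2,1,28] for √217; ℓ=16 ⇒ convergent index 15
i=0: a=14 ⇒ p=14, q=1
…
i=2: a=2 ⇒ p=44, q=3
…
i=4: a=2 ⇒ p=162, q=11
i=5: a=1 ⇒ p=221, q=15
…
i=8: a=4 ⇒ p=15055, q=1022
…
i=10: a=1 ⇒ p=154218, q=10469
…
i=12: a=2 ⇒ p=740980, q=50301
i=13: a=1 ⇒ p=1034361, q=70217
i=14: a=2 ⇒ p=2809702, q=190735
i=15: a=1 ⇒ p=3844063, q=260952
(x₁, y₁) = (3844063, 260952);  3844063² − 217·260952² = 1 ✓

3844063 260952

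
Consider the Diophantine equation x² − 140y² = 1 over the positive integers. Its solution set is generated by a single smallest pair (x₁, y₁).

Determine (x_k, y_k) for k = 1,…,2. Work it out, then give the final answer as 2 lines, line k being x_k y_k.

71 6
10081 852

√140 = [11; 1,4,1,22, …], period ℓ=4 (even) → k=3
step 0: (11, 1)  from 11·(1,0) + (0,1)
…
step 2: (59, 5)  from 4·(12,1) + (11,1)
step 3: (71, 6)  from 1·(59,5) + (12,1)
(x₁, y₁) = (71, 6);  71² − 140·6² = 1 ✓
k=2:  x_2 = 71·71+140·6·6 = 10081,  y_2 = 71·6+6·71 = 852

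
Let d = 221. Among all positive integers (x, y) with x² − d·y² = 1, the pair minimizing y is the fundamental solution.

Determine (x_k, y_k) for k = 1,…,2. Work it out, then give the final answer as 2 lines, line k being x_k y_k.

1665 112
5544449 372960

√221 = [14; 1,6,2,6,1,28, …], period ℓ=6 (even) → k=5
k=0  a_k=14  p_k/q_k = 14/1
…
k=2  a_k=6  p_k/q_k = 104/7
…
k=4  a_k=6  p_k/q_k = 1442/97
k=5  a_k=1  p_k/q_k = 1665/112
(x₁, y₁) = (1665, 112);  1665² − 221·112² = 1 ✓
n=2: (1665,112)∘(1665,112) = (1665·1665+221·112·112, 1665·112+112·1665) = (5544449,372960)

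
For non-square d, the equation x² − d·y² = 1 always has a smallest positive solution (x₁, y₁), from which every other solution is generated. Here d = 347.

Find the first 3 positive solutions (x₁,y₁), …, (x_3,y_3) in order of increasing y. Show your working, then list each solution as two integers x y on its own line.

641602 34443
823306252807 44197395372
1056469876826312026 56714274530897445

d=347: √d = [18; 1,1,1,2,4,…,1,1,36] (ℓ=14, even), read p_13/q_13
a_0=18:  p_0=18·1+0=18,  q_0=18·0+1=1
…
a_2=1:  p_2=1·19+18=37,  q_2=1·1+1=2
…
a_7=17:  p_7=17·801+652=14269,  q_7=17·43+35=766
…
a_10=2:  p_10=2·74549+15070=164168,  q_10=2·4002+809=8813
…
a_12=1:  p_12=1·238717+164168=402885,  q_12=1·12815+8813=21628
a_13=1:  p_13=1·402885+238717=641602,  q_13=1·21628+12815=34443
fundamental: x₁=641602, y₁=34443  (since 411653126404 − 347·1186320249 = 1)
(x_2, y_2) = (641602·641602 + 347·34443·34443, 641602·34443 + 34443·641602) = (823306252807, 44197395372)
(x_3, y_3) = (641602·823306252807 + 347·34443·44197395372, 641602·44197395372 + 34443·823306252807) = (1056469876826312026, 56714274530897445)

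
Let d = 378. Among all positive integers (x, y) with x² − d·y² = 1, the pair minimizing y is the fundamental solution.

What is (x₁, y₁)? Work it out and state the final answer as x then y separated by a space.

√378 → a₀=19, period (2,3,1,4,1,3,2,38); ℓ=8 even so k=7
step 0: (19, 1)  from 19·(1,0) + (0,1)
…
step 2: (136, 7)  from 3·(39,2) + (19,1)
…
step 4: (836, 43)  from 4·(175,9) + (136,7)
…
step 6: (3869, 199)  from 3·(1011,52) + (836,43)
step 7: (8749, 450)  from 2·(3869,199) + (1011,52)
→ (8749, 450).  Check: 8749²=76545001, 378·450²=76545000, difference 1.

8749 450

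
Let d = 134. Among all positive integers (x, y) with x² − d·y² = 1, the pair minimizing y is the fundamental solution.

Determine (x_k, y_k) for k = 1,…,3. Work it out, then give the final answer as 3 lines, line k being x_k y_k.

145925 12606
42588211249 3679061100
12429369452874725 1073733982022394

√134 = [11; 1,1,2,1,3,…,1,1,22, …], period ℓ=14 (even) → k=13
step 0: (11, 1)  from 11·(1,0) + (0,1)
…
step 3: (58, 5)  from 2·(23,2) + (12,1)
…
step 6: (382, 33)  from 1·(301,26) + (81,7)
step 7: (4121, 356)  from 10·(382,33) + (301,26)
step 8: (4503, 389)  from 1·(4121,356) + (382,33)
step 9: (17630, 1523)  from 3·(4503,389) + (4121,356)
step 10: (22133, 1912)  from 1·(17630,1523) + (4503,389)
step 11: (61896, 5347)  from 2·(22133,1912) + (17630,1523)
step 12: (84029, 7259)  from 1·(61896,5347) + (22133,1912)
step 13: (145925, 12606)  from 1·(84029,7259) + (61896,5347)
fundamental: x₁=145925, y₁=12606  (since 21294105625 − 134·158911236 = 1)
(145925+12606√134)^2 = 42588211249 + 3679061100√134
(145925+12606√134)^3 = 12429369452874725 + 1073733982022394√134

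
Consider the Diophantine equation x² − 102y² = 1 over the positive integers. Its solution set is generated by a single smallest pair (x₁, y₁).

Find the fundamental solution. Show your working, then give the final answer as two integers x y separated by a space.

√102 = [10; 10,20, …], period ℓ=2 (even) → k=1
k=0  a_k=10  p_k/q_k = 10/1
k=1  a_k=10  p_k/q_k = 101/10
→ (101, 10).  Check: 101²=10201, 102·10²=10200, difference 1.

101 10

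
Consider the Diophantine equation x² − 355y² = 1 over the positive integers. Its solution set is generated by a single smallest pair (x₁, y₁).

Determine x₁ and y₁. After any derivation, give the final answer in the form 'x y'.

954809 50676

√355 = [18; 1,5,3,3,1,6,1,3,3,5,1,36, …], period ℓ=12 (even) → k=11
step 0: (18, 1)  from 18·(1,0) + (0,1)
step 1: (19, 1)  from 1·(18,1) + (1,0)
…
step 3: (358, 19)  from 3·(113,6) + (19,1)
…
step 5: (1545, 82)  from 1·(1187,63) + (358,19)
step 6: (10457, 555)  from 6·(1545,82) + (1187,63)
step 7: (12002, 637)  from 1·(10457,555) + (1545,82)
step 8: (46463, 2466)  from 3·(12002,637) + (10457,555)
…
step 10: (803418, 42641)  from 5·(151391,8035) + (46463,2466)
step 11: (954809, 50676)  from 1·(803418,42641) + (151391,8035)
→ (954809, 50676).  Check: 954809²=911660226481, 355·50676²=911660226480, difference 1.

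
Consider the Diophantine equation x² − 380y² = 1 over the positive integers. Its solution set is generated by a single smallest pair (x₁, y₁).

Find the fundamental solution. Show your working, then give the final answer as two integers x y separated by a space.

39 2

[19; 2,38] for √380; ℓ=2 ⇒ convergent index 1
step 0: (19, 1)  from 19·(1,0) + (0,1)
step 1: (39, 2)  from 2·(19,1) + (1,0)
(x₁, y₁) = (39, 2);  39² − 380·2² = 1 ✓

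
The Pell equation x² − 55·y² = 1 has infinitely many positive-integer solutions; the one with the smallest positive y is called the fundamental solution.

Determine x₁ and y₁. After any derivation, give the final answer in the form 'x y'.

89 12

d=55: √d = [7; 2,2,2,14] (ℓ=4, even), read p_3/q_3
i=0: a=7 ⇒ p=7, q=1
i=1: a=2 ⇒ p=15, q=2
i=2: a=2 ⇒ p=37, q=5
i=3: a=2 ⇒ p=89, q=12
fundamental: x₁=89, y₁=12  (since 7921 − 55·144 = 1)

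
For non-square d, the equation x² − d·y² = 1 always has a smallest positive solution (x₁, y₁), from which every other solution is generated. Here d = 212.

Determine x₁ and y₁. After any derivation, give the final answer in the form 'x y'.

[14; 1,1,3,1,1,…,1,1,28] for √212; ℓ=14 ⇒ convergent index 13
i=0: a=14 ⇒ p=14, q=1
…
i=2: a=1 ⇒ p=29, q=2
i=3: a=3 ⇒ p=102, q=7
i=4: a=1 ⇒ p=131, q=9
…
i=6: a=1 ⇒ p=364, q=25
i=7: a=6 ⇒ p=2417, q=166
…
i=12: a=1 ⇒ p=37114, q=2549
i=13: a=1 ⇒ p=66249, q=4550
→ (66249, 4550).  Check: 66249²=4388930001, 212·4550²=4388930000, difference 1.

66249 4550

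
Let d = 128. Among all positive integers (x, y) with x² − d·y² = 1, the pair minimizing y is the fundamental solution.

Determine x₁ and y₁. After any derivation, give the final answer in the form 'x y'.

577 51

√128 = [11; 3,5,3,22, …], period ℓ=4 (even) → k=3
k=0  a_k=11  p_k/q_k = 11/1
…
k=2  a_k=5  p_k/q_k = 181/16
k=3  a_k=3  p_k/q_k = 577/51
(x₁, y₁) = (577, 51);  577² − 128·51² = 1 ✓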